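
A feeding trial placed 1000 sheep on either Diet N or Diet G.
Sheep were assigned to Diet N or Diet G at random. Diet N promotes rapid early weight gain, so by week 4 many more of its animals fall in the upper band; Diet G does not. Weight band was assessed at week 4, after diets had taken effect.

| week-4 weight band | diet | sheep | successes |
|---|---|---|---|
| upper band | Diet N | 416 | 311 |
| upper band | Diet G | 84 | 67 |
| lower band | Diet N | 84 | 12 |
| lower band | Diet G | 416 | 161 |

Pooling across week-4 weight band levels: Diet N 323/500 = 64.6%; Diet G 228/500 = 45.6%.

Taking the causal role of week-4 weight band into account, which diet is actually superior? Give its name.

Diet N

Week-4 weight band here is a post-treatment variable shaped by the diet; conditioning on it would introduce bias rather than remove it. The overall comparison is the causal one.
Pooled: Diet N 64.6% vs Diet G 45.6%; Diet N is higher overall.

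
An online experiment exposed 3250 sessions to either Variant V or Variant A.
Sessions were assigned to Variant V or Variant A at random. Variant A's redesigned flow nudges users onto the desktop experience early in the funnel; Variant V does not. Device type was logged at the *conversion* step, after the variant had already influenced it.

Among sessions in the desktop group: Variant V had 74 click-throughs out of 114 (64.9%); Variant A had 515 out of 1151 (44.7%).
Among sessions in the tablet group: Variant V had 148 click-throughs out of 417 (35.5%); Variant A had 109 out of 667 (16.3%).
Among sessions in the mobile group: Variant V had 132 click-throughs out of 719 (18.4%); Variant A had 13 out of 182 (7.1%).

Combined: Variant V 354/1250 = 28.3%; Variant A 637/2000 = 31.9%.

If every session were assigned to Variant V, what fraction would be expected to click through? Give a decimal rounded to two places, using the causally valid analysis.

Within every device type level Variant V has the higher rate, yet pooled Variant A does — Simpson's reversal.
Device type here is a post-treatment variable shaped by the variant; conditioning on it would introduce bias rather than remove it. The overall comparison is the causal one.
So P(outcome | do(Variant V)) is just the pooled rate for Variant V: 354/1250 = 0.283.

0.28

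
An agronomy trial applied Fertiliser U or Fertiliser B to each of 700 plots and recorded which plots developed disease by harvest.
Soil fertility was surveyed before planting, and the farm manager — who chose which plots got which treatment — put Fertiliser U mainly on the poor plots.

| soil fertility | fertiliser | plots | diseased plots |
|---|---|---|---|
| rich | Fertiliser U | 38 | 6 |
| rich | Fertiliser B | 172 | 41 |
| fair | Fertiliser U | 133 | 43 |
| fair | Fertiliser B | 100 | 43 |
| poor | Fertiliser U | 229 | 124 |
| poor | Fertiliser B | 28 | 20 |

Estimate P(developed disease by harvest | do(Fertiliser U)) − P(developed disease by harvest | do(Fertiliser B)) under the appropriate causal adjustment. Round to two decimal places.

Nothing the fertiliser does changes soil fertility; the imbalance is an allocation artefact. With soil fertility also predicting the outcome, the pooled figure is confounded, and the within-stratum comparison is the causal one.
Adjusting over the population distribution of soil fertility: 0.300·(0.158−0.238) + 0.333·(0.323−0.430) + 0.367·(0.541−0.714) = -0.123.

-0.12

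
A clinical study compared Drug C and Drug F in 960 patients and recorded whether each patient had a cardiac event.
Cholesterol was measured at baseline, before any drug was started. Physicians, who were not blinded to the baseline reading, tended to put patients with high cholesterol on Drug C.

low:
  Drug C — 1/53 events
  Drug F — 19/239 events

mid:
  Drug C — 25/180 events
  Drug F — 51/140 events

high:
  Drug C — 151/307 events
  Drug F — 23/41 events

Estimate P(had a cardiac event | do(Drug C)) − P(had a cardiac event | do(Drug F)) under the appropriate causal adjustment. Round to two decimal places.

-0.12

Drug C is lower inside every cholesterol stratum but Drug F is lower in aggregate. Whether to stratify depends on how cholesterol relates to the drug.
Cholesterol satisfies the back-door criterion: it is not a descendant of the drug, and it blocks the spurious path from drug to outcome. Adjusting for it (i.e., using the within-cholesterol rates) gives the causal effect.
Adjusting over the population distribution of cholesterol: 0.304·(0.019−0.079) + 0.333·(0.139−0.364) + 0.362·(0.492−0.561) = -0.119.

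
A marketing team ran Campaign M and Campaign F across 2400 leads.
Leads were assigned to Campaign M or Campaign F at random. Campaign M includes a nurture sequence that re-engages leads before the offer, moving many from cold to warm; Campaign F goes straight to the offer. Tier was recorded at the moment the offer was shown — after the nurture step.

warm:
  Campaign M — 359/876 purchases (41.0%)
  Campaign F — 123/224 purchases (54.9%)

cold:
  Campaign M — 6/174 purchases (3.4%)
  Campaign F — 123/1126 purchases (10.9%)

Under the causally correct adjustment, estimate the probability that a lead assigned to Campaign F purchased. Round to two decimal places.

Engagement tier is recorded after the campaign and is itself shifted by it — it sits on the causal path from campaign to outcome. Conditioning on a mediator would strip out part of the effect we want; the pooled comparison gives the total causal effect.
So P(outcome | do(Campaign F)) is just the pooled rate for Campaign F: 246/1350 = 0.182.

0.18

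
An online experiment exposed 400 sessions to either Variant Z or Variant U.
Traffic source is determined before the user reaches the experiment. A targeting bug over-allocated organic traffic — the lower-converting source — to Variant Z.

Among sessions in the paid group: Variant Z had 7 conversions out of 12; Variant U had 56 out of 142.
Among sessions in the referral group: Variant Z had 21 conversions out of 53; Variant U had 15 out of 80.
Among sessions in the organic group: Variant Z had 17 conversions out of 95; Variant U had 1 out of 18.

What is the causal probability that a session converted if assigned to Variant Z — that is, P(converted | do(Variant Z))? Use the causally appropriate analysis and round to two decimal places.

The stratified and pooled comparisons disagree (Variant Z wins within each traffic source; Variant U wins overall), so the answer turns on the causal role of traffic source.
Since traffic source is a pre-existing factor (not a product of the variant) and it affects the outcome on its own, it is a confounder. The stratified rates, not the pooled rate, identify the causal effect.
Standardising Variant Z to the population traffic source mix: 0.385·7/12 + 0.333·21/53 + 0.282·17/95 = 0.407.

0.41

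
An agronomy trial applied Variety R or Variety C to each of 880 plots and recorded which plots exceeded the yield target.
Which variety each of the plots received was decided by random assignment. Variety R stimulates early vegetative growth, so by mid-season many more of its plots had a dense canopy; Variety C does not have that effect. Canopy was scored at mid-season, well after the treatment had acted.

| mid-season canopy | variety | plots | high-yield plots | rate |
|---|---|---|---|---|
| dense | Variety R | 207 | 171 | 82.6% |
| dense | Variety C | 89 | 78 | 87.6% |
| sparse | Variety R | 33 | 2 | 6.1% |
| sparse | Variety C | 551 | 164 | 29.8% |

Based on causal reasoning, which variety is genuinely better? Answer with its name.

Variety R

The stratified and pooled comparisons disagree (Variety C wins within each mid-season canopy; Variety R wins overall), so the answer turns on the causal role of mid-season canopy.
Because the variety influences mid-season canopy, mid-season canopy is a post-treatment mediator, not a confounder. Stratifying on it would bias the estimate; the causal effect is the crude pooled difference.
Pooled: Variety R 72.1% vs Variety C 37.8%; Variety R is higher overall.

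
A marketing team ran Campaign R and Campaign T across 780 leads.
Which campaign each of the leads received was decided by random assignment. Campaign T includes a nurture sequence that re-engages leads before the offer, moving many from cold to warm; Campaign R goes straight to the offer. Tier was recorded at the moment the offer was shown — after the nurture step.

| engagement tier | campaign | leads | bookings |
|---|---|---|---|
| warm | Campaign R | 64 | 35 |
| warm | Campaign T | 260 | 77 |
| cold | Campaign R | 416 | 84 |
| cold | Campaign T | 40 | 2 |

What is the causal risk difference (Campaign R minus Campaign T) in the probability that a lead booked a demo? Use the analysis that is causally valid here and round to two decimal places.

Within every engagement tier level Campaign R has the higher rate, yet pooled Campaign T does — Simpson's reversal.
Engagement tier is downstream of the campaign. One should not condition on a consequence of treatment, so the overall rates are the right comparison.
The causal difference is the pooled difference: 0.248 − 0.263 = -0.015.

-0.02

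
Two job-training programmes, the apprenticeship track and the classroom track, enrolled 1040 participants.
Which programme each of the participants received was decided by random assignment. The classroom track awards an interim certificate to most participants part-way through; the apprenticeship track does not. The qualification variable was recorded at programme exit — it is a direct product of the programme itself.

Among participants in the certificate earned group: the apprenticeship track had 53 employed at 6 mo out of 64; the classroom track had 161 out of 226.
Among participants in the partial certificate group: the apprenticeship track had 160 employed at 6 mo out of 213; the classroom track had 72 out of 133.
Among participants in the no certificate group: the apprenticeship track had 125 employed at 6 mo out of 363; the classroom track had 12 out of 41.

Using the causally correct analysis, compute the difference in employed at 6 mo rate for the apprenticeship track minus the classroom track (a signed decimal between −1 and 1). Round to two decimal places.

-0.08

Qualification attained during the programme is recorded after the programme and is itself shifted by it — it sits on the causal path from programme to outcome. Conditioning on a mediator would strip out part of the effect we want; the pooled comparison gives the total causal effect.
The causal difference is the pooled difference: 0.528 − 0.613 = -0.084.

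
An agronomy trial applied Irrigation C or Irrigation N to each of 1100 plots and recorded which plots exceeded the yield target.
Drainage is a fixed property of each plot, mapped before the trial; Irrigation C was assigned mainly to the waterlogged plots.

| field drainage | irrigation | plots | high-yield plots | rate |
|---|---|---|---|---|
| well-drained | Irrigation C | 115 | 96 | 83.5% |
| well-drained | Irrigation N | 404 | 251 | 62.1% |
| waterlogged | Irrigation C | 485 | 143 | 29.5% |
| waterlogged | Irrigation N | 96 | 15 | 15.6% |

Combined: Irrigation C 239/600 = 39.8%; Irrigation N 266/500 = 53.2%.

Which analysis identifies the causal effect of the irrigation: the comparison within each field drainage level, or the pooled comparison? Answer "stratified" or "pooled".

stratified

Since field drainage is a pre-existing factor (not a product of the irrigation) and it affects the outcome on its own, it is a confounder. The stratified rates, not the pooled rate, identify the causal effect.
Within each level — well-drained: 83.5% vs 62.1%; waterlogged: 29.5% vs 15.6% — Irrigation C is higher every time.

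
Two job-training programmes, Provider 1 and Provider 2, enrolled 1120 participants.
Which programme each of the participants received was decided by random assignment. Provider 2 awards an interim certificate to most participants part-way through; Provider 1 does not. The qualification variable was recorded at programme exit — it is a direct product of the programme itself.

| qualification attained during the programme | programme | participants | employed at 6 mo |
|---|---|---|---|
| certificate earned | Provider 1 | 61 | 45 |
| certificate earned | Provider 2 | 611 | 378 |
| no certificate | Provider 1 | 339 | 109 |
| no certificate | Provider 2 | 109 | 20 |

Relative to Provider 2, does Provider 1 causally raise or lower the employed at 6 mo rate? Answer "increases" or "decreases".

The distribution of qualification attained during the programme is itself part of what the programme does — it is an intermediate outcome. Holding it fixed would remove that part of the effect; the total effect is the pooled difference.
Pooled: Provider 1 38.5% vs Provider 2 55.3%; Provider 2 is higher overall.

decreases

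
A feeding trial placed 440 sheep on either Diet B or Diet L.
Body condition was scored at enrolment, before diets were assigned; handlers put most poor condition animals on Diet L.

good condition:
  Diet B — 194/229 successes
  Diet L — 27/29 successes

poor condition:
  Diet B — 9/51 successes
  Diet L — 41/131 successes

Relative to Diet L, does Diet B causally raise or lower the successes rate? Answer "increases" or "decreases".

Since starting body condition is a pre-existing factor (not a product of the diet) and it affects the outcome on its own, it is a confounder. The stratified rates, not the pooled rate, identify the causal effect.
Within each level — good condition: 84.7% vs 93.1%; poor condition: 17.6% vs 31.3% — Diet L is higher every time.

decreases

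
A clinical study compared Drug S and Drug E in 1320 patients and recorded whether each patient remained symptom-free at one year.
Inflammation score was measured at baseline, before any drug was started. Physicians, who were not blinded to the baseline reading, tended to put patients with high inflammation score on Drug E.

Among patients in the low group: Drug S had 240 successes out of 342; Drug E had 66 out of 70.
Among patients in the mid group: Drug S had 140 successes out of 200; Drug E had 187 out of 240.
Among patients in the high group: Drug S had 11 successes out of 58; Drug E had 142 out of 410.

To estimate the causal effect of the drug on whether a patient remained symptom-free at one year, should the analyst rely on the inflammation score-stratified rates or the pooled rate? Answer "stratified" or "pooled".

Inflammation score differs across drugs for reasons unrelated to any effect of the drug itself, and it separately predicts the outcome — a classic confounder. We must compare within inflammation score levels.
Within each level — low: 70.2% vs 94.3%; mid: 70.0% vs 77.9%; high: 19.0% vs 34.6% — Drug E is higher every time.

stratified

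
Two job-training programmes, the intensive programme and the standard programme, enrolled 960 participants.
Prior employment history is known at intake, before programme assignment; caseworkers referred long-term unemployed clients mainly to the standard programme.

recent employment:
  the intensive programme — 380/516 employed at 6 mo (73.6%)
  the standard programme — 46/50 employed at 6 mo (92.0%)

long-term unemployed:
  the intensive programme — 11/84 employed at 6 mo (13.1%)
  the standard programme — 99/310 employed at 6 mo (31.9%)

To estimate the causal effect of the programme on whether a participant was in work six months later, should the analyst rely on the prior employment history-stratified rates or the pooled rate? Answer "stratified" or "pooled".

The prior employment history-specific comparison favours the standard programme throughout, but the pooled figures favour the intensive programme. The question is whether to condition on prior employment history.
Here prior employment history is a common cause — it drives both which programme a case falls under and the outcome. The crude comparison mixes populations; the stratum-specific rates are the causally relevant ones.
Within each level — recent employment: 73.6% vs 92.0%; long-term unemployed: 13.1% vs 31.9% — the standard programme is higher every time.

stratified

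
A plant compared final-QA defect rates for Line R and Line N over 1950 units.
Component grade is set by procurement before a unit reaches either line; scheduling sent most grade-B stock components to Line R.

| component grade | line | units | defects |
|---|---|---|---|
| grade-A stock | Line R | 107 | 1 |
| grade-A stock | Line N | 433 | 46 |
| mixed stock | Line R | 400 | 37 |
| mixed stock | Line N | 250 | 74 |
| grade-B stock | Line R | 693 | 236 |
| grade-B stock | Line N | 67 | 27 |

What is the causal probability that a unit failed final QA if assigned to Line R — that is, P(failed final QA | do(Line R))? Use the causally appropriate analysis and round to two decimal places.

0.17

Line R is lower inside every component grade stratum but Line N is lower in aggregate. Whether to stratify depends on how component grade relates to the line.
The imbalance in component grade arose from how units were allocated, not from anything the line did; and component grade independently affects the outcome. The pooled gap is confounded — condition on component grade.
Standardising Line R to the population component grade mix: 0.277·1/107 + 0.333·37/400 + 0.390·236/693 = 0.166.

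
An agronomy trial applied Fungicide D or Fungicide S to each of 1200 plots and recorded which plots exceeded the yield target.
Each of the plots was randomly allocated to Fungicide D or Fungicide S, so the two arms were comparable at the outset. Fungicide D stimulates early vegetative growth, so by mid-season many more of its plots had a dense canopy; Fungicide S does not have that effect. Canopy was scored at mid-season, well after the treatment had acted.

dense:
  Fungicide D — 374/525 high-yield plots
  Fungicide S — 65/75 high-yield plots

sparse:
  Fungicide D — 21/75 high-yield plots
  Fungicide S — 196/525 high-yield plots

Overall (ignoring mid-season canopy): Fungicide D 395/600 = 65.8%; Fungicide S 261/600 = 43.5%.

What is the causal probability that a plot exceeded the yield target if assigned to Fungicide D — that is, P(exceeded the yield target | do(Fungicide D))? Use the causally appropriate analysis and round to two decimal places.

Because the fungicide influences mid-season canopy, mid-season canopy is a post-treatment mediator, not a confounder. Stratifying on it would bias the estimate; the causal effect is the crude pooled difference.
So P(outcome | do(Fungicide D)) is just the pooled rate for Fungicide D: 395/600 = 0.658.

0.66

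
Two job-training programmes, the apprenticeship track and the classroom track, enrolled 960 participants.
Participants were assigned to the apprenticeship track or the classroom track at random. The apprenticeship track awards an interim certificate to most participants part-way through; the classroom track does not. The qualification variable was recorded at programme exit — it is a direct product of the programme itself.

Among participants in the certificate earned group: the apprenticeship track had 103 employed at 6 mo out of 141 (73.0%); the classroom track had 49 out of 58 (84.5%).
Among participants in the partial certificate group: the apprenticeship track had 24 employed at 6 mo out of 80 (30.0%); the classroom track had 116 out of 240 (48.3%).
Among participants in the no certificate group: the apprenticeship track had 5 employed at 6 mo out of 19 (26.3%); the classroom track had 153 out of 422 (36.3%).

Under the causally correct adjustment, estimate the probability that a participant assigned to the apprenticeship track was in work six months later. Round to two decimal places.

0.55

Qualification attained during the programme here is a post-treatment variable shaped by the programme; conditioning on it would introduce bias rather than remove it. The overall comparison is the causal one.
So P(outcome | do(the apprenticeship track)) is just the pooled rate for the apprenticeship track: 132/240 = 0.550.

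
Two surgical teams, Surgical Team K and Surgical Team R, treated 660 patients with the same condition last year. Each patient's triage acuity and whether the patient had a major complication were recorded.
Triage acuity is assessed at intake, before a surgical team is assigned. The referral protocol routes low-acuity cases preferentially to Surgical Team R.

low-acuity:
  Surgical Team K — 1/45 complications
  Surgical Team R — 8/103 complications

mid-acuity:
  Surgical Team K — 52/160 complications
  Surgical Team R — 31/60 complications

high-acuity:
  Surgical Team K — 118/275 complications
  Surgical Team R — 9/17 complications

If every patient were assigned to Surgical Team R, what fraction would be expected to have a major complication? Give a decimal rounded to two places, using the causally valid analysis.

0.42

Surgical Team K is lower inside every triage acuity stratum but Surgical Team R is lower in aggregate. Whether to stratify depends on how triage acuity relates to the surgical team.
Here triage acuity is a common cause — it drives both which surgical team a case falls under and the outcome. The crude comparison mixes populations; the stratum-specific rates are the causally relevant ones.
Standardising Surgical Team R to the population triage acuity mix: 0.224·8/103 + 0.333·31/60 + 0.442·9/17 = 0.424.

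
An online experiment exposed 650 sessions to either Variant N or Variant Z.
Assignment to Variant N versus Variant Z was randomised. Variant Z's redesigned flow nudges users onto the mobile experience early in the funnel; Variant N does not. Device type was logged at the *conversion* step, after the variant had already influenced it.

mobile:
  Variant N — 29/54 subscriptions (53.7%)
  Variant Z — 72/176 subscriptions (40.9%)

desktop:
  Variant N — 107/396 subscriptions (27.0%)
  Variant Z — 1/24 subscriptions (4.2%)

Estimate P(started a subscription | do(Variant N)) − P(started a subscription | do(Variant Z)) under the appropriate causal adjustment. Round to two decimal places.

Device type here is a post-treatment variable shaped by the variant; conditioning on it would introduce bias rather than remove it. The overall comparison is the causal one.
The causal difference is the pooled difference: 0.302 − 0.365 = -0.063.

-0.06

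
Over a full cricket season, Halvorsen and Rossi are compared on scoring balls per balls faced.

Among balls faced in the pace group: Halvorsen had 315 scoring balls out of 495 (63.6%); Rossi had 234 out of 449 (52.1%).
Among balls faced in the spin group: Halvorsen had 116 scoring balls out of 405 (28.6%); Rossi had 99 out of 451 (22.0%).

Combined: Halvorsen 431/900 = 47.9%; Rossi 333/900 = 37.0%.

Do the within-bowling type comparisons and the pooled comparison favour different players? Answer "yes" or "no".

Within each bowling type level (pace 63.6% vs 52.1%; spin 28.6% vs 22.0%), Halvorsen has the higher rate every time. Pooled: 47.9% vs 37.0% — Halvorsen has the higher rate overall. They agree.

no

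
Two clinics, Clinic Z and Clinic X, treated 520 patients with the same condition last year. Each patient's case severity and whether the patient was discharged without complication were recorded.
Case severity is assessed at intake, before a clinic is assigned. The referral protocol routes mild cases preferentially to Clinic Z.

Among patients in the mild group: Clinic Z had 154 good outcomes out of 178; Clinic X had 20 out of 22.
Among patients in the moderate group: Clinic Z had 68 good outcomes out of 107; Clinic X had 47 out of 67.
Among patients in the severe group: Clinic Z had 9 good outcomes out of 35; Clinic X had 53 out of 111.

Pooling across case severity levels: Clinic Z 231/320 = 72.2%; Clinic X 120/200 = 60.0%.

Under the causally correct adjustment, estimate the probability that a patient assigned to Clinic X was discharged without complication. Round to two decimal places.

0.72

Since case severity is a pre-existing factor (not a product of the clinic) and it affects the outcome on its own, it is a confounder. The stratified rates, not the pooled rate, identify the causal effect.
Standardising Clinic X to the population case severity mix: 0.385·20/22 + 0.335·47/67 + 0.281·53/111 = 0.718.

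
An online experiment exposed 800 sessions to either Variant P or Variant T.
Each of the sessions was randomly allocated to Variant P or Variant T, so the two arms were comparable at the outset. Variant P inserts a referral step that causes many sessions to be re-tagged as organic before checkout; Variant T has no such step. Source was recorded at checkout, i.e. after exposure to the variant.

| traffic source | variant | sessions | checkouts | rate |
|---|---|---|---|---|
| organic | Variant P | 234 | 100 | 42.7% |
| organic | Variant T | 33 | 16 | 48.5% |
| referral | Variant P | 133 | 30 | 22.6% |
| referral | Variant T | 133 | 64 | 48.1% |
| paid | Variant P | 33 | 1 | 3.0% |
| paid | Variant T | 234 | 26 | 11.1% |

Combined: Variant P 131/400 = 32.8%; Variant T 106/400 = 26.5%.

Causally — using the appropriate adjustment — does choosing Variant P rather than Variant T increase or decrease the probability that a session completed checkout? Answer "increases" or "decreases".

Variant T is higher inside every traffic source stratum but Variant P is higher in aggregate. Whether to stratify depends on how traffic source relates to the variant.
Traffic source is downstream of the variant. One should not condition on a consequence of treatment, so the overall rates are the right comparison.
Pooled: Variant P 32.8% vs Variant T 26.5%; Variant P is higher overall.

increases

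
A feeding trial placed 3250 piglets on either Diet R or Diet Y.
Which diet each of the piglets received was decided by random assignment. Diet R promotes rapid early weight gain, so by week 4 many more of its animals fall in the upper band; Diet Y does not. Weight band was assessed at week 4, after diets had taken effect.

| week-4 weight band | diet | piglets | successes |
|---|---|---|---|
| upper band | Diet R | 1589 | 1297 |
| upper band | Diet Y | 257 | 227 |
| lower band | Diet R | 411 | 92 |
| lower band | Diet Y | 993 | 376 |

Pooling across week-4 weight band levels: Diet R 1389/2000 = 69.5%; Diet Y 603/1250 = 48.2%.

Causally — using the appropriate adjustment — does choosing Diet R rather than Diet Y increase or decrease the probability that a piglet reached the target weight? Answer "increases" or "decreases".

The week-4 weight band-specific comparison favours Diet Y throughout, but the pooled figures favour Diet R. The question is whether to condition on week-4 weight band.
Stratifying would compare diets among piglets the diets themselves sorted into week-4 weight band groups — a form of selection on an intermediate. The unconditioned pooled rates give the total causal effect.
Pooled: Diet R 69.5% vs Diet Y 48.2%; Diet R is higher overall.

increases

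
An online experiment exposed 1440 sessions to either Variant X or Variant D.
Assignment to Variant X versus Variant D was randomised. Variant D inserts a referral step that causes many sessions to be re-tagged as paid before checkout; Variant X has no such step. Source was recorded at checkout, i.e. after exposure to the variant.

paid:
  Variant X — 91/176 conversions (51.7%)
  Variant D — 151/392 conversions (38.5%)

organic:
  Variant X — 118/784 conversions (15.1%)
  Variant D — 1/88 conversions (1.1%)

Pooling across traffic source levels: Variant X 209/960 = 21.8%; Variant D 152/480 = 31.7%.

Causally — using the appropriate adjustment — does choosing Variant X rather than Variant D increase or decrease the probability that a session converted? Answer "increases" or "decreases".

decreases

Traffic source is downstream of the variant. One should not condition on a consequence of treatment, so the overall rates are the right comparison.
Pooled: Variant X 21.8% vs Variant D 31.7%; Variant D is higher overall.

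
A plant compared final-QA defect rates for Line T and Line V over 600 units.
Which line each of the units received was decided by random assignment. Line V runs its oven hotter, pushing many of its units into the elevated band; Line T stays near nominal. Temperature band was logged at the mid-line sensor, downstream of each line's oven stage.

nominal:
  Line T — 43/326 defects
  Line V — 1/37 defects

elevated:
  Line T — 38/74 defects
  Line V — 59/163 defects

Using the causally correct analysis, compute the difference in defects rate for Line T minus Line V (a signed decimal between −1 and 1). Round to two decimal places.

In-process temperature band here is a post-treatment variable shaped by the line; conditioning on it would introduce bias rather than remove it. The overall comparison is the causal one.
The causal difference is the pooled difference: 0.203 − 0.300 = -0.098.

-0.10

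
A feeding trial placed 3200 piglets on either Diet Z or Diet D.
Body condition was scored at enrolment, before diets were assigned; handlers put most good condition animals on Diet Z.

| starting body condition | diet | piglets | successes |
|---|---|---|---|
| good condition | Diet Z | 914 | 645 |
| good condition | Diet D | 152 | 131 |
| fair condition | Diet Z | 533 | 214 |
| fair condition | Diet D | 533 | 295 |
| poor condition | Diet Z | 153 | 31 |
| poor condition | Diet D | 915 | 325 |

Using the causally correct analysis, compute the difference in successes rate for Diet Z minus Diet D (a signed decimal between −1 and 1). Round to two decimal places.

-0.15

The imbalance in starting body condition arose from how piglets were allocated, not from anything the diet did; and starting body condition independently affects the outcome. The pooled gap is confounded — condition on starting body condition.
Adjusting over the population distribution of starting body condition: 0.333·(0.706−0.862) + 0.333·(0.402−0.553) + 0.334·(0.203−0.355) = -0.154.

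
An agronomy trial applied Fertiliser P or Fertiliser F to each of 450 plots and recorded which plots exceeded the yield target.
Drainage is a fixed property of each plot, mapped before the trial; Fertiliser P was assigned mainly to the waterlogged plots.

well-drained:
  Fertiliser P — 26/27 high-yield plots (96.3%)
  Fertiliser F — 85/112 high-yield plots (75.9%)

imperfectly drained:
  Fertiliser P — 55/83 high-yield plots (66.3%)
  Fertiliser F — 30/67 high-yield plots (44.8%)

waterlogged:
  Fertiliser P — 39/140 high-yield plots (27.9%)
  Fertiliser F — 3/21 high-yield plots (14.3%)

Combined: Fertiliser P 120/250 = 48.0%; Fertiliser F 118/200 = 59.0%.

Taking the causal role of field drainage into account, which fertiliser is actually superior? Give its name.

Since field drainage is a pre-existing factor (not a product of the fertiliser) and it affects the outcome on its own, it is a confounder. The stratified rates, not the pooled rate, identify the causal effect.
Within each level — well-drained: 96.3% vs 75.9%; imperfectly drained: 66.3% vs 44.8%; waterlogged: 27.9% vs 14.3% — Fertiliser P is higher every time.

Fertiliser P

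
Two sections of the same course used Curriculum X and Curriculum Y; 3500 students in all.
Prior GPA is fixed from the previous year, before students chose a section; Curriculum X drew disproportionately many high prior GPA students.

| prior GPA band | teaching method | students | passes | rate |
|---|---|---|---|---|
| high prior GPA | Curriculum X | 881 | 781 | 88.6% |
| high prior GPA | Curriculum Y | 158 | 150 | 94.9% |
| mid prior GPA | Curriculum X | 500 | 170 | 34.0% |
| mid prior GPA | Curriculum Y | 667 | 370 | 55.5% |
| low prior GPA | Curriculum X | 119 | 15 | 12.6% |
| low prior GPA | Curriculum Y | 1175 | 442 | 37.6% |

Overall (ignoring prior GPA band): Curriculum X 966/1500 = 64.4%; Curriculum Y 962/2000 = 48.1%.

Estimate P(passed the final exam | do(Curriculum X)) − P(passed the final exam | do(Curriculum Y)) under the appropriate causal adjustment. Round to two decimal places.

-0.18

Since prior GPA band is a pre-existing factor (not a product of the teaching method) and it affects the outcome on its own, it is a confounder. The stratified rates, not the pooled rate, identify the causal effect.
Adjusting over the population distribution of prior GPA band: 0.297·(0.886−0.949) + 0.333·(0.340−0.555) + 0.370·(0.126−0.376) = -0.183.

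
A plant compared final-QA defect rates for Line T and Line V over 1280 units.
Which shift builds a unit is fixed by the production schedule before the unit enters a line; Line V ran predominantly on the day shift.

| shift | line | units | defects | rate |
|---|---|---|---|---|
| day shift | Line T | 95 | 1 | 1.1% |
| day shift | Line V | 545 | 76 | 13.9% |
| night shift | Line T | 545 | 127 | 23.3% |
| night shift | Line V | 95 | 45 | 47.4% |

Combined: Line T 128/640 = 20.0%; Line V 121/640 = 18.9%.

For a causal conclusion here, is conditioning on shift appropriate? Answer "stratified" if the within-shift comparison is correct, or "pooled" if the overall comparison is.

stratified

Line T is lower inside every shift stratum but Line V is lower in aggregate. Whether to stratify depends on how shift relates to the line.
The imbalance in shift arose from how units were allocated, not from anything the line did; and shift independently affects the outcome. The pooled gap is confounded — condition on shift.
Within each level — day shift: 1.1% vs 13.9%; night shift: 23.3% vs 47.4% — Line T is lower every time.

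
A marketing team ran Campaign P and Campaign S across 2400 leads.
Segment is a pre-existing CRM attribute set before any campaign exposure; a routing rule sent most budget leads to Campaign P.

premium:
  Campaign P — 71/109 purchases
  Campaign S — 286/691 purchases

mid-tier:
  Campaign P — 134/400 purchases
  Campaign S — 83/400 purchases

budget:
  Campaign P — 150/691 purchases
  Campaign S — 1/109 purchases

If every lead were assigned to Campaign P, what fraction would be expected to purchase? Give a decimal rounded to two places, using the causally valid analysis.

0.40

Since customer segment is a pre-existing factor (not a product of the campaign) and it affects the outcome on its own, it is a confounder. The stratified rates, not the pooled rate, identify the causal effect.
Standardising Campaign P to the population customer segment mix: 0.333·71/109 + 0.333·134/400 + 0.333·150/691 = 0.401.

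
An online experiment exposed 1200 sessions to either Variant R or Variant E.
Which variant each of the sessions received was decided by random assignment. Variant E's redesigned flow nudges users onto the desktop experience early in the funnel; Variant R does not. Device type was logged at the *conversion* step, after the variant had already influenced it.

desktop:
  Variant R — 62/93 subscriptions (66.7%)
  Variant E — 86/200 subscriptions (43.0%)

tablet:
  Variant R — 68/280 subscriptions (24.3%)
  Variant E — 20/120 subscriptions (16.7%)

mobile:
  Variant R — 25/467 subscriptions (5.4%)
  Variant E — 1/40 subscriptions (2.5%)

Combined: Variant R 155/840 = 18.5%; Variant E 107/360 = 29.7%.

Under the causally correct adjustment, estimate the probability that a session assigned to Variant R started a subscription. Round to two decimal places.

0.18

Device type here is a post-treatment variable shaped by the variant; conditioning on it would introduce bias rather than remove it. The overall comparison is the causal one.
So P(outcome | do(Variant R)) is just the pooled rate for Variant R: 155/840 = 0.185.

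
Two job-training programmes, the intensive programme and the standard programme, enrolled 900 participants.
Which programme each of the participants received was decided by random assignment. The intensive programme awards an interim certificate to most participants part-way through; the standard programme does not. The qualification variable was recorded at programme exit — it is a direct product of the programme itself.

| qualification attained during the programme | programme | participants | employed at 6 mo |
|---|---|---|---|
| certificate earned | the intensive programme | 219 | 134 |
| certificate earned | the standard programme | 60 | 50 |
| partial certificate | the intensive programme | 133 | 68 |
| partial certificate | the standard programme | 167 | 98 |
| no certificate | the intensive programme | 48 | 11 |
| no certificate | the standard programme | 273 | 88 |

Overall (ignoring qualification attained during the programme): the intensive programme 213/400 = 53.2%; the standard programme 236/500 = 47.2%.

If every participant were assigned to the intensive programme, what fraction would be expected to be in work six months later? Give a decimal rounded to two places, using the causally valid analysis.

0.53

Qualification attained during the programme is recorded after the programme and is itself shifted by it — it sits on the causal path from programme to outcome. Conditioning on a mediator would strip out part of the effect we want; the pooled comparison gives the total causal effect.
So P(outcome | do(the intensive programme)) is just the pooled rate for the intensive programme: 213/400 = 0.532.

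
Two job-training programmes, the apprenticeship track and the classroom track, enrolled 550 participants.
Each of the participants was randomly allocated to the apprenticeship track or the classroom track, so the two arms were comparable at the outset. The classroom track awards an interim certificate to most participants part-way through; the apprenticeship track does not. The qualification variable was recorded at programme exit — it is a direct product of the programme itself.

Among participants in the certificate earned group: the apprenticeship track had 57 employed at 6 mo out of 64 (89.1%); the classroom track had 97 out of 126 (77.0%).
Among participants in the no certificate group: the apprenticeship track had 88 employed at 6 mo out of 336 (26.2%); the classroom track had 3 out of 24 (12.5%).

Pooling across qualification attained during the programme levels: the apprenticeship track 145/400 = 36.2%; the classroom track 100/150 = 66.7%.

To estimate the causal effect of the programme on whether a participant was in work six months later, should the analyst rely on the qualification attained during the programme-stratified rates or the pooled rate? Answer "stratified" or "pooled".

Within every qualification attained during the programme level the apprenticeship track has the higher rate, yet pooled the classroom track does — Simpson's reversal.
Qualification attained during the programme is downstream of the programme. One should not condition on a consequence of treatment, so the overall rates are the right comparison.
Pooled: the apprenticeship track 36.2% vs the classroom track 66.7%; the classroom track is higher overall.

pooled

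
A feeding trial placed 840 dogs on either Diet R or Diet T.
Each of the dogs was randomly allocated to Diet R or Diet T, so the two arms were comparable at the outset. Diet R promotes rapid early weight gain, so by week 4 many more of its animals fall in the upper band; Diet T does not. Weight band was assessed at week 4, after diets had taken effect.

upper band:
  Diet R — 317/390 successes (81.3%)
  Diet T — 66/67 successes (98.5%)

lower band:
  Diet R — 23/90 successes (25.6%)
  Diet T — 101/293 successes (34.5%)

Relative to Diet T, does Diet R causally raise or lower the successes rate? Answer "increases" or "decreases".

increases

The stratified and pooled comparisons disagree (Diet T wins within each week-4 weight band; Diet R wins overall), so the answer turns on the causal role of week-4 weight band.
Because the diet influences week-4 weight band, week-4 weight band is a post-treatment mediator, not a confounder. Stratifying on it would bias the estimate; the causal effect is the crude pooled difference.
Pooled: Diet R 70.8% vs Diet T 46.4%; Diet R is higher overall.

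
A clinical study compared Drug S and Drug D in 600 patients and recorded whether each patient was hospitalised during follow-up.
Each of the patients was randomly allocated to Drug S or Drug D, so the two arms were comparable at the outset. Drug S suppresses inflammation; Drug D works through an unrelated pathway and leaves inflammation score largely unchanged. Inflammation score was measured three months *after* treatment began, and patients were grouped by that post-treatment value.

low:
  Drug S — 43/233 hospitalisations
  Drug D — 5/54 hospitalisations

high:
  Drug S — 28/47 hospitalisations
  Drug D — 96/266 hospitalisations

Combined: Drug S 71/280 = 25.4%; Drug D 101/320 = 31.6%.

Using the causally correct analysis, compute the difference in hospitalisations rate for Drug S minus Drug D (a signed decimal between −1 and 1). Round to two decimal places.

-0.06

Drug D is lower inside every inflammation score stratum but Drug S is lower in aggregate. Whether to stratify depends on how inflammation score relates to the drug.
Inflammation score is downstream of the drug. One should not condition on a consequence of treatment, so the overall rates are the right comparison.
The causal difference is the pooled difference: 0.254 − 0.316 = -0.062.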